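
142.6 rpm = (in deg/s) 855.6. Check: 1 rpm = 0.10471976 rad/s, so 142.6 rpm = 142.6 * 0.10471976 = 14.933037 rad/s. 1 deg/s = 0.017453293 rad/s, so 14.933037 rad/s = 14.933037 / 0.017453293 = 855.6 deg/s.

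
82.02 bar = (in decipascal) 1 bar = 100000 Pa, so 82.02 bar = 82.02 * 100000 = 8202000 Pa. 1 decipascal = 0.1 Pa, so 8202000 Pa = 8202000 / 0.1 = 82020000 decipascal ≈ 8.202e+07 decipascal (4 s.f.). Final answer: 8.202e+07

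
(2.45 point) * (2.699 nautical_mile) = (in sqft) 46.5. Check: 1 point = 0.00035277778 m, so 2.45 point = 2.45 * 0.00035277778 = 0.00086430556 m. 1 nautical_mile = 1852 m, so 2.699 nautical_mile = 2.699 * 1852 = 4998.548 m. Combine: 0.00086430556 m * 4998.548 m = 4.3202728 m^2. 1 sqft = 0.09290304 m^2, so 4.3202728 m^2 = 4.3202728 / 0.09290304 = 46.503029 sqft ≈ 46.5 sqft (4 s.f.).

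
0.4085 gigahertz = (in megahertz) 408.5. Check: 1 gigahertz = 1e+09 Hz, so 0.4085 gigahertz = 0.4085 * 1e+09 = 4.085e+08 Hz. 1 megahertz = 1000000 Hz, so 4.085e+08 Hz = 4.085e+08 / 1000000 = 408.5 megahertz.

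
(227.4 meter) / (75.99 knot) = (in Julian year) 1.843e-07. Check: 227.4 meter = 227.4 m. 1 knot = 0.51444444 m/s, so 75.99 knot = 75.99 * 0.51444444 = 39.092633 m/s. Combine: 227.4 m / 39.092633 m/s = 5.8169527 s. 1 Julian year = 31557600 s, so 5.8169527 s = 5.8169527 / 31557600 = 1.8432811e-07 Julian year ≈ 1.843e-07 Julian year (4 s.f.).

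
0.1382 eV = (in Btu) 2.099e-23. Check: 1 eV = 1.6021766e-19 J, so 0.1382 eV = 0.1382 * 1.6021766e-19 = 2.2142081e-20 J. 1 Btu = 1055.0559 J, so 2.2142081e-20 J = 2.2142081e-20 / 1055.0559 = 2.0986644e-23 Btu ≈ 2.099e-23 Btu (4 s.f.).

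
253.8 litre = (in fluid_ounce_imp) 1 litre = 0.001 m^3, so 253.8 litre = 253.8 * 0.001 = 0.2538 m^3. 1 fluid_ounce_imp = 2.8413063e-05 m^3, so 0.2538 m^3 = 0.2538 / 2.8413063e-05 = 8932.5112 fluid_ounce_imp ≈ 8933 fluid_ounce_imp (4 s.f.). Final answer: 8933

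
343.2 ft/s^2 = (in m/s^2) 104.6. Check: 1 ft/s^2 = 0.3048 m/s^2, so 343.2 ft/s^2 = 343.2 * 0.3048 = 104.60736 m/s^2. Result: 104.60736 m/s^2 ≈ 104.6 m/s^2 (4 s.f.).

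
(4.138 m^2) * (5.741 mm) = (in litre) 4.138 m^2 is already in m^2. 1 mm = 0.001 m, so 5.741 mm = 5.741 * 0.001 = 0.005741 m. Combine: 4.138 m^2 * 0.005741 m = 0.023756258 m^3. 1 litre = 0.001 m^3, so 0.023756258 m^3 = 0.023756258 / 0.001 = 23.756258 litre ≈ 23.76 litre (4 s.f.). Final answer: 23.76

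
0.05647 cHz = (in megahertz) 5.647e-10. Check: 1 cHz = 0.01 Hz, so 0.05647 cHz = 0.05647 * 0.01 = 0.0005647 Hz. 1 megahertz = 1000000 Hz, so 0.0005647 Hz = 0.0005647 / 1000000 = 5.647e-10 megahertz.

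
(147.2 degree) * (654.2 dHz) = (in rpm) 1605. Check: 1 degree = 0.017453293 rad, so 147.2 degree = 147.2 * 0.017453293 = 2.5691247 rad. 1 dHz = 0.1 Hz, so 654.2 dHz = 654.2 * 0.1 = 65.42 Hz. Combine: 2.5691247 rad * 65.42 Hz = 168.07214 rad/s. 1 rpm = 0.10471976 rad/s, so 168.07214 rad/s = 168.07214 / 0.10471976 = 1604.9707 rpm ≈ 1605 rpm (4 s.f.).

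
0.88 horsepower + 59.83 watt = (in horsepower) 1 horsepower = 745.69987 W, so 0.88 horsepower = 0.88 * 745.69987 = 656.21589 W. 59.83 watt = 59.83 W. Sum: 656.21589 + 59.83 = 716.04589 W. 1 horsepower = 745.69987 W, so 716.04589 W = 716.04589 / 745.69987 = 0.96023335 horsepower ≈ 0.9602 horsepower (4 s.f.). Final answer: 0.9602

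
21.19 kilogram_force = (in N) 207.8. Check: 1 kilogram_force = 9.80665 N, so 21.19 kilogram_force = 21.19 * 9.80665 = 207.80291 N. Result: 207.80291 N ≈ 207.8 N (4 s.f.).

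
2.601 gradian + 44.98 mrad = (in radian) 0.08584. Check: 1 gradian = 0.015707963 rad, so 2.601 gradian = 2.601 * 0.015707963 = 0.040856412 rad. 1 mrad = 0.001 rad, so 44.98 mrad = 44.98 * 0.001 = 0.04498 rad. Sum: 0.040856412 + 0.04498 = 0.085836412 rad. 0.085836412 rad = 0.085836412 radian ≈ 0.08584 radian (4 s.f.).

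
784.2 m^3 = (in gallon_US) 2.072e+05. Check: 1 gallon_US = 0.0037854118 m^3, so 784.2 m^3 = 784.2 / 0.0037854118 = 207163.72 gallon_US ≈ 2.072e+05 gallon_US (4 s.f.).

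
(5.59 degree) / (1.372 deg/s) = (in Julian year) 1 degree = 0.017453293 rad, so 5.59 degree = 5.59 * 0.017453293 = 0.097563905 rad. 1 deg/s = 0.017453293 rad/s, so 1.372 deg/s = 1.372 * 0.017453293 = 0.023945917 rad/s. Combine: 0.097563905 rad / 0.023945917 rad/s = 4.074344 s. 1 Julian year = 31557600 s, so 4.074344 s = 4.074344 / 31557600 = 1.2910817e-07 Julian year ≈ 1.291e-07 Julian year (4 s.f.). Final answer: 1.291e-07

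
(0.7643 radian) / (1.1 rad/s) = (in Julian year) 0.7643 radian = 0.7643 rad. 1.1 rad/s is already in rad/s. Combine: 0.7643 rad / 1.1 rad/s = 0.69481818 s. 1 Julian year = 31557600 s, so 0.69481818 s = 0.69481818 / 31557600 = 2.201746e-08 Julian year ≈ 2.202e-08 Julian year (4 s.f.). Final answer: 2.202e-08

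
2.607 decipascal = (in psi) 1 decipascal = 0.1 Pa, so 2.607 decipascal = 2.607 * 0.1 = 0.2607 Pa. 1 psi = 6894.7573 Pa, so 0.2607 Pa = 0.2607 / 6894.7573 = 3.7811338e-05 psi ≈ 3.781e-05 psi (4 s.f.). Final answer: 3.781e-05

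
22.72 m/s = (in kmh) 81.79. Check: 1 kmh = 0.27777778 m/s, so 22.72 m/s = 22.72 / 0.27777778 = 81.792 kmh ≈ 81.79 kmh (4 s.f.).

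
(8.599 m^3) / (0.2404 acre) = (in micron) 8839. Check: 8.599 m^3 is already in m^3. 1 acre = 4046.8564 m^2, so 0.2404 acre = 0.2404 * 4046.8564 = 972.86428 m^2. Combine: 8.599 m^3 / 972.86428 m^2 = 0.0088388485 m. 1 micron = 1e-06 m, so 0.0088388485 m = 0.0088388485 / 1e-06 = 8838.8485 micron ≈ 8839 micron (4 s.f.).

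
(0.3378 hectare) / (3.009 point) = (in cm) 1 hectare = 10000 m^2, so 0.3378 hectare = 0.3378 * 10000 = 3378 m^2. 1 point = 0.00035277778 m, so 3.009 point = 3.009 * 0.00035277778 = 0.0010615083 m. Combine: 3378 m^2 / 0.0010615083 m = 3182264.2 m. 1 cm = 0.01 m, so 3182264.2 m = 3182264.2 / 0.01 = 3.1822642e+08 cm ≈ 3.182e+08 cm (4 s.f.). Final answer: 3.182e+08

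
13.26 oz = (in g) 375.9. Check: 1 oz = 0.028349523 kg, so 13.26 oz = 13.26 * 0.028349523 = 0.37591468 kg. 1 g = 0.001 kg, so 0.37591468 kg = 0.37591468 / 0.001 = 375.91468 g ≈ 375.9 g (4 s.f.).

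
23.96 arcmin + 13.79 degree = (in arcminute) 1 arcmin = 0.00029088821 rad, so 23.96 arcmin = 23.96 * 0.00029088821 = 0.0069696815 rad. 1 degree = 0.017453293 rad, so 13.79 degree = 13.79 * 0.017453293 = 0.2406809 rad. Sum: 0.0069696815 + 0.2406809 = 0.24765059 rad. 1 arcminute = 0.00029088821 rad, so 0.24765059 rad = 0.24765059 / 0.00029088821 = 851.36 arcminute ≈ 851.4 arcminute (4 s.f.). Final answer: 851.4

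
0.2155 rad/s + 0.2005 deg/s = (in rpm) 2.091. Check: 0.2155 rad/s is already in rad/s. 1 deg/s = 0.017453293 rad/s, so 0.2005 deg/s = 0.2005 * 0.017453293 = 0.0034993852 rad/s. Sum: 0.2155 + 0.0034993852 = 0.21899939 rad/s. 1 rpm = 0.10471976 rad/s, so 0.21899939 rad/s = 0.21899939 / 0.10471976 = 2.0912901 rpm ≈ 2.091 rpm (4 s.f.).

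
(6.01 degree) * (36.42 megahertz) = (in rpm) 3.648e+07. Check: 1 degree = 0.017453293 rad, so 6.01 degree = 6.01 * 0.017453293 = 0.10489429 rad. 1 megahertz = 1000000 Hz, so 36.42 megahertz = 36.42 * 1000000 = 36420000 Hz. Combine: 0.10489429 rad * 36420000 Hz = 3820250 rad/s. 1 rpm = 0.10471976 rad/s, so 3820250 rad/s = 3820250 / 0.10471976 = 36480700 rpm ≈ 3.648e+07 rpm (4 s.f.).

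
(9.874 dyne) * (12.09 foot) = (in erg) 3639. Check: 1 dyne = 1e-05 N, so 9.874 dyne = 9.874 * 1e-05 = 9.874e-05 N. 1 foot = 0.3048 m, so 12.09 foot = 12.09 * 0.3048 = 3.685032 m. Combine: 9.874e-05 N * 3.685032 m = 0.00036386006 J. 1 erg = 1e-07 J, so 0.00036386006 J = 0.00036386006 / 1e-07 = 3638.6006 erg ≈ 3639 erg (4 s.f.).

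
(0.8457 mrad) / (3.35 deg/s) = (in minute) 0.0002411. Check: 1 mrad = 0.001 rad, so 0.8457 mrad = 0.8457 * 0.001 = 0.0008457 rad. 1 deg/s = 0.017453293 rad/s, so 3.35 deg/s = 3.35 * 0.017453293 = 0.05846853 rad/s. Combine: 0.0008457 rad / 0.05846853 rad/s = 0.014464191 s. 1 minute = 60 s, so 0.014464191 s = 0.014464191 / 60 = 0.00024106985 minute ≈ 0.0002411 minute (4 s.f.).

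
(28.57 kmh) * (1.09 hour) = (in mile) 1 kmh = 0.27777778 m/s, so 28.57 kmh = 28.57 * 0.27777778 = 7.9361111 m/s. 1 hour = 3600 s, so 1.09 hour = 1.09 * 3600 = 3924 s. Combine: 7.9361111 m/s * 3924 s = 31141.3 m. 1 mile = 1609.344 m, so 31141.3 m = 31141.3 / 1609.344 = 19.350307 mile ≈ 19.35 mile (4 s.f.). Final answer: 19.35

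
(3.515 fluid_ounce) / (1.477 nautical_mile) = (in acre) 9.391e-12. Check: 1 fluid_ounce = 2.957353e-05 m^3, so 3.515 fluid_ounce = 3.515 * 2.957353e-05 = 0.00010395096 m^3. 1 nautical_mile = 1852 m, so 1.477 nautical_mile = 1.477 * 1852 = 2735.404 m. Combine: 0.00010395096 m^3 / 2735.404 m = 3.8002049e-08 m^2. 1 acre = 4046.8564 m^2, so 3.8002049e-08 m^2 = 3.8002049e-08 / 4046.8564 = 9.3905108e-12 acre ≈ 9.391e-12 acre (4 s.f.).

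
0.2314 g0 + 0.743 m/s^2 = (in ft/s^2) 1 g0 = 9.80665 m/s^2, so 0.2314 g0 = 0.2314 * 9.80665 = 2.2692588 m/s^2. 0.743 m/s^2 is already in m/s^2. Sum: 2.2692588 + 0.743 = 3.0122588 m/s^2. 1 ft/s^2 = 0.3048 m/s^2, so 3.0122588 m/s^2 = 3.0122588 / 0.3048 = 9.8827389 ft/s^2 ≈ 9.883 ft/s^2 (4 s.f.). Final answer: 9.883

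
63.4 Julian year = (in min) 1 Julian year = 31557600 s, so 63.4 Julian year = 63.4 * 31557600 = 2.0007518e+09 s. 1 min = 60 s, so 2.0007518e+09 s = 2.0007518e+09 / 60 = 33345864 min ≈ 3.335e+07 min (4 s.f.). Final answer: 3.335e+07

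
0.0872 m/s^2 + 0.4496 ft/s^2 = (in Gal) 0.0872 m/s^2 is already in m/s^2. 1 ft/s^2 = 0.3048 m/s^2, so 0.4496 ft/s^2 = 0.4496 * 0.3048 = 0.13703808 m/s^2. Sum: 0.0872 + 0.13703808 = 0.22423808 m/s^2. 1 Gal = 0.01 m/s^2, so 0.22423808 m/s^2 = 0.22423808 / 0.01 = 22.423808 Gal ≈ 22.42 Gal (4 s.f.). Final answer: 22.42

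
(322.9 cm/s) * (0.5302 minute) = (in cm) 1 cm/s = 0.01 m/s, so 322.9 cm/s = 322.9 * 0.01 = 3.229 m/s. 1 minute = 60 s, so 0.5302 minute = 0.5302 * 60 = 31.812 s. Combine: 3.229 m/s * 31.812 s = 102.72095 m. 1 cm = 0.01 m, so 102.72095 m = 102.72095 / 0.01 = 10272.095 cm ≈ 1.027e+04 cm (4 s.f.). Final answer: 1.027e+04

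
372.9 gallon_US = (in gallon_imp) 310.5. Check: 1 gallon_US = 0.0037854118 m^3, so 372.9 gallon_US = 372.9 * 0.0037854118 = 1.4115801 m^3. 1 gallon_imp = 0.00454609 m^3, so 1.4115801 m^3 = 1.4115801 / 0.00454609 = 310.5042 gallon_imp ≈ 310.5 gallon_imp (4 s.f.).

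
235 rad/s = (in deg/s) 1 deg/s = 0.017453293 rad/s, so 235 rad/s = 235 / 0.017453293 = 13464.508 deg/s ≈ 1.346e+04 deg/s (4 s.f.). Final answer: 1.346e+04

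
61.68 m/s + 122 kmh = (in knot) 61.68 m/s is already in m/s. 1 kmh = 0.27777778 m/s, so 122 kmh = 122 * 0.27777778 = 33.888889 m/s. Sum: 61.68 + 33.888889 = 95.568889 m/s. 1 knot = 0.51444444 m/s, so 95.568889 m/s = 95.568889 / 0.51444444 = 185.77106 knot ≈ 185.8 knot (4 s.f.). Final answer: 185.8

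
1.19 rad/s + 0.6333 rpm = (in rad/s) 1.256. Check: 1.19 rad/s is already in rad/s. 1 rpm = 0.10471976 rad/s, so 0.6333 rpm = 0.6333 * 0.10471976 = 0.066319021 rad/s. Sum: 1.19 + 0.066319021 = 1.256319 rad/s. Result: 1.256319 rad/s ≈ 1.256 rad/s (4 s.f.).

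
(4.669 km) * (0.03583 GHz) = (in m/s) 1.673e+11. Check: 1 km = 1000 m, so 4.669 km = 4.669 * 1000 = 4669 m. 1 GHz = 1e+09 Hz, so 0.03583 GHz = 0.03583 * 1e+09 = 35830000 Hz. Combine: 4669 m * 35830000 Hz = 1.6729027e+11 m/s. Result: 1.6729027e+11 m/s ≈ 1.673e+11 m/s (4 s.f.).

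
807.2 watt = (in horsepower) 1.082. Check: 807.2 watt = 807.2 W. 1 horsepower = 745.69987 W, so 807.2 W = 807.2 / 745.69987 = 1.082473 horsepower ≈ 1.082 horsepower (4 s.f.).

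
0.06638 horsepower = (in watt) 49.5. Check: 1 horsepower = 745.69987 W, so 0.06638 horsepower = 0.06638 * 745.69987 = 49.499557 W. 49.499557 W = 49.499557 watt ≈ 49.5 watt (4 s.f.).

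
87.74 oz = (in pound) 1 oz = 0.028349523 kg, so 87.74 oz = 87.74 * 0.028349523 = 2.4873872 kg. 1 pound = 0.45359237 kg, so 2.4873872 kg = 2.4873872 / 0.45359237 = 5.48375 pound ≈ 5.484 pound (4 s.f.). Final answer: 5.484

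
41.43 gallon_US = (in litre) 1 gallon_US = 0.0037854118 m^3, so 41.43 gallon_US = 41.43 * 0.0037854118 = 0.15682961 m^3. 1 litre = 0.001 m^3, so 0.15682961 m^3 = 0.15682961 / 0.001 = 156.82961 litre ≈ 156.8 litre (4 s.f.). Final answer: 156.8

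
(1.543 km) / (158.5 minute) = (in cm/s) 16.23. Check: 1 km = 1000 m, so 1.543 km = 1.543 * 1000 = 1543 m. 1 minute = 60 s, so 158.5 minute = 158.5 * 60 = 9510 s. Combine: 1543 m / 9510 s = 0.16225026 m/s. 1 cm/s = 0.01 m/s, so 0.16225026 m/s = 0.16225026 / 0.01 = 16.225026 cm/s ≈ 16.23 cm/s (4 s.f.).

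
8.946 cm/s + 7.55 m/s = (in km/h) 1 cm/s = 0.01 m/s, so 8.946 cm/s = 8.946 * 0.01 = 0.08946 m/s. 7.55 m/s is already in m/s. Sum: 0.08946 + 7.55 = 7.63946 m/s. 1 km/h = 0.27777778 m/s, so 7.63946 m/s = 7.63946 / 0.27777778 = 27.502056 km/h ≈ 27.5 km/h (4 s.f.). Final answer: 27.5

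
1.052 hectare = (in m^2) 1 hectare = 10000 m^2, so 1.052 hectare = 1.052 * 10000 = 10520 m^2. Result: 10520 m^2 ≈ 1.052e+04 m^2 (4 s.f.). Final answer: 1.052e+04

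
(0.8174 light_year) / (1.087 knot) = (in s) 1.383e+16. Check: 1 light_year = 9.4607305e+15 m, so 0.8174 light_year = 0.8174 * 9.4607305e+15 = 7.7332011e+15 m. 1 knot = 0.51444444 m/s, so 1.087 knot = 1.087 * 0.51444444 = 0.55920111 m/s. Combine: 7.7332011e+15 m / 0.55920111 m/s = 1.3829016e+16 s. Result: 1.3829016e+16 s ≈ 1.383e+16 s (4 s.f.).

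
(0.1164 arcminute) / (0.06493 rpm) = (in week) 8.234e-09. Check: 1 arcminute = 0.00029088821 rad, so 0.1164 arcminute = 0.1164 * 0.00029088821 = 3.3859387e-05 rad. 1 rpm = 0.10471976 rad/s, so 0.06493 rpm = 0.06493 * 0.10471976 = 0.0067994537 rad/s. Combine: 3.3859387e-05 rad / 0.0067994537 rad/s = 0.0049797218 s. 1 week = 604800 s, so 0.0049797218 s = 0.0049797218 / 604800 = 8.2336669e-09 week ≈ 8.234e-09 week (4 s.f.).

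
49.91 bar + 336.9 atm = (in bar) 391.3. Check: 1 bar = 100000 Pa, so 49.91 bar = 49.91 * 100000 = 4991000 Pa. 1 atm = 101325 Pa, so 336.9 atm = 336.9 * 101325 = 34136392 Pa. Sum: 4991000 + 34136392 = 39127392 Pa. 1 bar = 100000 Pa, so 39127392 Pa = 39127392 / 100000 = 391.27393 bar ≈ 391.3 bar (4 s.f.).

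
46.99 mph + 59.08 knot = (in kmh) 1 mph = 0.44704 m/s, so 46.99 mph = 46.99 * 0.44704 = 21.00641 m/s. 1 knot = 0.51444444 m/s, so 59.08 knot = 59.08 * 0.51444444 = 30.393378 m/s. Sum: 21.00641 + 30.393378 = 51.399787 m/s. 1 kmh = 0.27777778 m/s, so 51.399787 m/s = 51.399787 / 0.27777778 = 185.03923 kmh ≈ 185 kmh (4 s.f.). Final answer: 185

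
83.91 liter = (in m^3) 1 liter = 0.001 m^3, so 83.91 liter = 83.91 * 0.001 = 0.08391 m^3. Result: 0.08391 m^3. Final answer: 0.08391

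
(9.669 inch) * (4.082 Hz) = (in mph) 2.243. Check: 1 inch = 0.0254 m, so 9.669 inch = 9.669 * 0.0254 = 0.2455926 m. 4.082 Hz is already in Hz. Combine: 0.2455926 m * 4.082 Hz = 1.002509 m/s. 1 mph = 0.44704 m/s, so 1.002509 m/s = 1.002509 / 0.44704 = 2.2425488 mph ≈ 2.243 mph (4 s.f.).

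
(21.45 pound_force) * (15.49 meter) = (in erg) 1 pound_force = 4.4482216 N, so 21.45 pound_force = 21.45 * 4.4482216 = 95.414354 N. 15.49 meter = 15.49 m. Combine: 95.414354 N * 15.49 m = 1477.9683 J. 1 erg = 1e-07 J, so 1477.9683 J = 1477.9683 / 1e-07 = 1.4779683e+10 erg ≈ 1.478e+10 erg (4 s.f.). Final answer: 1.478e+10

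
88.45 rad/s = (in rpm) 844.6. Check: 1 rpm = 0.10471976 rad/s, so 88.45 rad/s = 88.45 / 0.10471976 = 844.63528 rpm ≈ 844.6 rpm (4 s.f.).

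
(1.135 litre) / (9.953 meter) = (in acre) 1 litre = 0.001 m^3, so 1.135 litre = 1.135 * 0.001 = 0.001135 m^3. 9.953 meter = 9.953 m. Combine: 0.001135 m^3 / 9.953 m = 0.00011403597 m^2. 1 acre = 4046.8564 m^2, so 0.00011403597 m^2 = 0.00011403597 / 4046.8564 = 2.8178902e-08 acre ≈ 2.818e-08 acre (4 s.f.). Final answer: 2.818e-08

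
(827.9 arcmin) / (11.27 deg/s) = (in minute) 0.02041. Check: 1 arcmin = 0.00029088821 rad, so 827.9 arcmin = 827.9 * 0.00029088821 = 0.24082635 rad. 1 deg/s = 0.017453293 rad/s, so 11.27 deg/s = 11.27 * 0.017453293 = 0.19669861 rad/s. Combine: 0.24082635 rad / 0.19669861 rad/s = 1.2243419 s. 1 minute = 60 s, so 1.2243419 s = 1.2243419 / 60 = 0.020405699 minute ≈ 0.02041 minute (4 s.f.).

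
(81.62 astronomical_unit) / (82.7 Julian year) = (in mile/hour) 1 astronomical_unit = 1.4959787e+11 m, so 81.62 astronomical_unit = 81.62 * 1.4959787e+11 = 1.2210178e+13 m. 1 Julian year = 31557600 s, so 82.7 Julian year = 82.7 * 31557600 = 2.6098135e+09 s. Combine: 1.2210178e+13 m / 2.6098135e+09 s = 4678.5635 m/s. 1 mile/hour = 0.44704 m/s, so 4678.5635 m/s = 4678.5635 / 0.44704 = 10465.648 mile/hour ≈ 1.047e+04 mile/hour (4 s.f.). Final answer: 1.047e+04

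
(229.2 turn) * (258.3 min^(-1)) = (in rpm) 1 turn = 6.2831853 rad, so 229.2 turn = 229.2 * 6.2831853 = 1440.1061 rad. 1 min^(-1) = 0.016666667 Hz, so 258.3 min^(-1) = 258.3 * 0.016666667 = 4.305 Hz. Combine: 1440.1061 rad * 4.305 Hz = 6199.6566 rad/s. 1 rpm = 0.10471976 rad/s, so 6199.6566 rad/s = 6199.6566 / 0.10471976 = 59202.36 rpm ≈ 5.92e+04 rpm (4 s.f.). Final answer: 5.92e+04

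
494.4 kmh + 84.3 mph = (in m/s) 175. Check: 1 kmh = 0.27777778 m/s, so 494.4 kmh = 494.4 * 0.27777778 = 137.33333 m/s. 1 mph = 0.44704 m/s, so 84.3 mph = 84.3 * 0.44704 = 37.685472 m/s. Sum: 137.33333 + 37.685472 = 175.01881 m/s. Result: 175.01881 m/s ≈ 175 m/s (4 s.f.).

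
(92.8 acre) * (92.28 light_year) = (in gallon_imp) 1 acre = 4046.8564 m^2, so 92.8 acre = 92.8 * 4046.8564 = 375548.28 m^2. 1 light_year = 9.4607305e+15 m, so 92.28 light_year = 92.28 * 9.4607305e+15 = 8.7303621e+17 m. Combine: 375548.28 m^2 * 8.7303621e+17 m = 3.2786724e+23 m^3. 1 gallon_imp = 0.00454609 m^3, so 3.2786724e+23 m^3 = 3.2786724e+23 / 0.00454609 = 7.2120711e+25 gallon_imp ≈ 7.212e+25 gallon_imp (4 s.f.). Final answer: 7.212e+25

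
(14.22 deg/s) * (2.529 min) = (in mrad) 1 deg/s = 0.017453293 rad/s, so 14.22 deg/s = 14.22 * 0.017453293 = 0.24818582 rad/s. 1 min = 60 s, so 2.529 min = 2.529 * 60 = 151.74 s. Combine: 0.24818582 rad/s * 151.74 s = 37.659716 rad. 1 mrad = 0.001 rad, so 37.659716 rad = 37.659716 / 0.001 = 37659.716 mrad ≈ 3.766e+04 mrad (4 s.f.). Final answer: 3.766e+04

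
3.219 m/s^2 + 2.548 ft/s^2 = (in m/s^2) 3.996. Check: 3.219 m/s^2 is already in m/s^2. 1 ft/s^2 = 0.3048 m/s^2, so 2.548 ft/s^2 = 2.548 * 0.3048 = 0.7766304 m/s^2. Sum: 3.219 + 0.7766304 = 3.9956304 m/s^2. Result: 3.9956304 m/s^2 ≈ 3.996 m/s^2 (4 s.f.).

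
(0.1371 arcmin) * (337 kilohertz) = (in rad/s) 1 arcmin = 0.00029088821 rad, so 0.1371 arcmin = 0.1371 * 0.00029088821 = 3.9880773e-05 rad. 1 kilohertz = 1000 Hz, so 337 kilohertz = 337 * 1000 = 337000 Hz. Combine: 3.9880773e-05 rad * 337000 Hz = 13.439821 rad/s. Result: 13.439821 rad/s ≈ 13.44 rad/s (4 s.f.). Final answer: 13.44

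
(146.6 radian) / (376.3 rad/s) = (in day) 146.6 radian = 146.6 rad. 376.3 rad/s is already in rad/s. Combine: 146.6 rad / 376.3 rad/s = 0.38958278 s. 1 day = 86400 s, so 0.38958278 s = 0.38958278 / 86400 = 4.50906e-06 day ≈ 4.509e-06 day (4 s.f.). Final answer: 4.509e-06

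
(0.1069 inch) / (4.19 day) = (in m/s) 1 inch = 0.0254 m, so 0.1069 inch = 0.1069 * 0.0254 = 0.00271526 m. 1 day = 86400 s, so 4.19 day = 4.19 * 86400 = 362016 s. Combine: 0.00271526 m / 362016 s = 7.5003867e-09 m/s. Result: 7.5003867e-09 m/s ≈ 7.5e-09 m/s (4 s.f.). Final answer: 7.5e-09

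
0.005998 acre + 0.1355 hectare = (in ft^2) 1 acre = 4046.8564 m^2, so 0.005998 acre = 0.005998 * 4046.8564 = 24.273045 m^2. 1 hectare = 10000 m^2, so 0.1355 hectare = 0.1355 * 10000 = 1355 m^2. Sum: 24.273045 + 1355 = 1379.273 m^2. 1 ft^2 = 0.09290304 m^2, so 1379.273 m^2 = 1379.273 / 0.09290304 = 14846.371 ft^2 ≈ 1.485e+04 ft^2 (4 s.f.). Final answer: 1.485e+04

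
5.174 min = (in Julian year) 9.837e-06. Check: 1 min = 60 s, so 5.174 min = 5.174 * 60 = 310.44 s. 1 Julian year = 31557600 s, so 310.44 s = 310.44 / 31557600 = 9.83725e-06 Julian year ≈ 9.837e-06 Julian year (4 s.f.).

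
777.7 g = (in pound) 1 g = 0.001 kg, so 777.7 g = 777.7 * 0.001 = 0.7777 kg. 1 pound = 0.45359237 kg, so 0.7777 kg = 0.7777 / 0.45359237 = 1.714535 pound ≈ 1.715 pound (4 s.f.). Final answer: 1.715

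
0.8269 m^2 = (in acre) 1 acre = 4046.8564 m^2, so 0.8269 m^2 = 0.8269 / 4046.8564 = 0.00020433144 acre ≈ 0.0002043 acre (4 s.f.). Final answer: 0.0002043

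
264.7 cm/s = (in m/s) 2.647. Check: 1 cm/s = 0.01 m/s, so 264.7 cm/s = 264.7 * 0.01 = 2.647 m/s. Result: 2.647 m/s.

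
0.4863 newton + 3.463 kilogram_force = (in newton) 0.4863 newton = 0.4863 N. 1 kilogram_force = 9.80665 N, so 3.463 kilogram_force = 3.463 * 9.80665 = 33.960429 N. Sum: 0.4863 + 33.960429 = 34.446729 N. 34.446729 N = 34.446729 newton ≈ 34.45 newton (4 s.f.). Final answer: 34.45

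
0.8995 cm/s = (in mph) 0.02012. Check: 1 cm/s = 0.01 m/s, so 0.8995 cm/s = 0.8995 * 0.01 = 0.008995 m/s. 1 mph = 0.44704 m/s, so 0.008995 m/s = 0.008995 / 0.44704 = 0.020121242 mph ≈ 0.02012 mph (4 s.f.).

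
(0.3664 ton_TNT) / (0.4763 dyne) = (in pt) 9.124e+17. Check: 1 ton_TNT = 4.184e+09 J, so 0.3664 ton_TNT = 0.3664 * 4.184e+09 = 1.5330176e+09 J. 1 dyne = 1e-05 N, so 0.4763 dyne = 0.4763 * 1e-05 = 4.763e-06 N. Combine: 1.5330176e+09 J / 4.763e-06 N = 3.2185967e+14 m. 1 pt = 0.00035277778 m, so 3.2185967e+14 m = 3.2185967e+14 / 0.00035277778 = 9.1235811e+17 pt ≈ 9.124e+17 pt (4 s.f.).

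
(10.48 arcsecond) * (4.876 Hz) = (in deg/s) 0.01419. Check: 1 arcsecond = 4.8481368e-06 rad, so 10.48 arcsecond = 10.48 * 4.8481368e-06 = 5.0808474e-05 rad. 4.876 Hz is already in Hz. Combine: 5.0808474e-05 rad * 4.876 Hz = 0.00024774212 rad/s. 1 deg/s = 0.017453293 rad/s, so 0.00024774212 rad/s = 0.00024774212 / 0.017453293 = 0.014194578 deg/s ≈ 0.01419 deg/s (4 s.f.).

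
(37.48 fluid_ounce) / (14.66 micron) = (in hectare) 1 fluid_ounce = 2.957353e-05 m^3, so 37.48 fluid_ounce = 37.48 * 2.957353e-05 = 0.0011084159 m^3. 1 micron = 1e-06 m, so 14.66 micron = 14.66 * 1e-06 = 1.466e-05 m. Combine: 0.0011084159 m^3 / 1.466e-05 m = 75.608178 m^2. 1 hectare = 10000 m^2, so 75.608178 m^2 = 75.608178 / 10000 = 0.0075608178 hectare ≈ 0.007561 hectare (4 s.f.). Final answer: 0.007561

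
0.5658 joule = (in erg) 0.5658 joule = 0.5658 J. 1 erg = 1e-07 J, so 0.5658 J = 0.5658 / 1e-07 = 5658000 erg ≈ 5.658e+06 erg (4 s.f.). Final answer: 5.658e+06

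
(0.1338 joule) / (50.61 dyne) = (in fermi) 0.1338 joule = 0.1338 J. 1 dyne = 1e-05 N, so 50.61 dyne = 50.61 * 1e-05 = 0.0005061 N. Combine: 0.1338 J / 0.0005061 N = 264.37463 m. 1 fermi = 1e-15 m, so 264.37463 m = 264.37463 / 1e-15 = 2.6437463e+17 fermi ≈ 2.644e+17 fermi (4 s.f.). Final answer: 2.644e+17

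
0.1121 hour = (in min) 6.726. Check: 1 hour = 3600 s, so 0.1121 hour = 0.1121 * 3600 = 403.56 s. 1 min = 60 s, so 403.56 s = 403.56 / 60 = 6.726 min.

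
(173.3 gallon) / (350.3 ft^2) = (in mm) 1 gallon = 0.0037854118 m^3, so 173.3 gallon = 173.3 * 0.0037854118 = 0.65601186 m^3. 1 ft^2 = 0.09290304 m^2, so 350.3 ft^2 = 350.3 * 0.09290304 = 32.543935 m^2. Combine: 0.65601186 m^3 / 32.543935 m^2 = 0.02015773 m. 1 mm = 0.001 m, so 0.02015773 m = 0.02015773 / 0.001 = 20.15773 mm ≈ 20.16 mm (4 s.f.). Final answer: 20.16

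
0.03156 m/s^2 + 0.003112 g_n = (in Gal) 0.03156 m/s^2 is already in m/s^2. 1 g_n = 9.80665 m/s^2, so 0.003112 g_n = 0.003112 * 9.80665 = 0.030518295 m/s^2. Sum: 0.03156 + 0.030518295 = 0.062078295 m/s^2. 1 Gal = 0.01 m/s^2, so 0.062078295 m/s^2 = 0.062078295 / 0.01 = 6.2078295 Gal ≈ 6.208 Gal (4 s.f.). Final answer: 6.208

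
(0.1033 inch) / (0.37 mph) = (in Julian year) 1 inch = 0.0254 m, so 0.1033 inch = 0.1033 * 0.0254 = 0.00262382 m. 1 mph = 0.44704 m/s, so 0.37 mph = 0.37 * 0.44704 = 0.1654048 m/s. Combine: 0.00262382 m / 0.1654048 m/s = 0.015863022 s. 1 Julian year = 31557600 s, so 0.015863022 s = 0.015863022 / 31557600 = 5.0266884e-10 Julian year ≈ 5.027e-10 Julian year (4 s.f.). Final answer: 5.027e-10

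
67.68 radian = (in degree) 67.68 radian = 67.68 rad. 1 degree = 0.017453293 rad, so 67.68 rad = 67.68 / 0.017453293 = 3877.7784 degree ≈ 3878 degree (4 s.f.). Final answer: 3878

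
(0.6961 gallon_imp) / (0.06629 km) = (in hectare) 1 gallon_imp = 0.00454609 m^3, so 0.6961 gallon_imp = 0.6961 * 0.00454609 = 0.0031645332 m^3. 1 km = 1000 m, so 0.06629 km = 0.06629 * 1000 = 66.29 m. Combine: 0.0031645332 m^3 / 66.29 m = 4.7737717e-05 m^2. 1 hectare = 10000 m^2, so 4.7737717e-05 m^2 = 4.7737717e-05 / 10000 = 4.7737717e-09 hectare ≈ 4.774e-09 hectare (4 s.f.). Final answer: 4.774e-09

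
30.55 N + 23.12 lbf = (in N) 133.4. Check: 30.55 N is already in N. 1 lbf = 4.4482216 N, so 23.12 lbf = 23.12 * 4.4482216 = 102.84288 N. Sum: 30.55 + 102.84288 = 133.39288 N. Result: 133.39288 N ≈ 133.4 N (4 s.f.).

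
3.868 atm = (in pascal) 1 atm = 101325 Pa, so 3.868 atm = 3.868 * 101325 = 391925.1 Pa. 391925.1 Pa = 391925.1 pascal ≈ 3.919e+05 pascal (4 s.f.). Final answer: 3.919e+05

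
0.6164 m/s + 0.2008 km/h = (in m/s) 0.6722. Check: 0.6164 m/s is already in m/s. 1 km/h = 0.27777778 m/s, so 0.2008 km/h = 0.2008 * 0.27777778 = 0.055777778 m/s. Sum: 0.6164 + 0.055777778 = 0.67217778 m/s. Result: 0.67217778 m/s ≈ 0.6722 m/s (4 s.f.).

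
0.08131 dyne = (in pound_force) 1 dyne = 1e-05 N, so 0.08131 dyne = 0.08131 * 1e-05 = 8.131e-07 N. 1 pound_force = 4.4482216 N, so 8.131e-07 N = 8.131e-07 / 4.4482216 = 1.8279215e-07 pound_force ≈ 1.828e-07 pound_force (4 s.f.). Final answer: 1.828e-07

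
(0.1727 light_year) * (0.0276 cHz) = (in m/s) 1 light_year = 9.4607305e+15 m, so 0.1727 light_year = 0.1727 * 9.4607305e+15 = 1.6338682e+15 m. 1 cHz = 0.01 Hz, so 0.0276 cHz = 0.0276 * 0.01 = 0.000276 Hz. Combine: 1.6338682e+15 m * 0.000276 Hz = 4.5094761e+11 m/s. Result: 4.5094761e+11 m/s ≈ 4.509e+11 m/s (4 s.f.). Final answer: 4.509e+11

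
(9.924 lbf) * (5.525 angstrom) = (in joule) 1 lbf = 4.4482216 N, so 9.924 lbf = 9.924 * 4.4482216 = 44.144151 N. 1 angstrom = 1e-10 m, so 5.525 angstrom = 5.525 * 1e-10 = 5.525e-10 m. Combine: 44.144151 N * 5.525e-10 m = 2.4389644e-08 J. 2.4389644e-08 J = 2.4389644e-08 joule ≈ 2.439e-08 joule (4 s.f.). Final answer: 2.439e-08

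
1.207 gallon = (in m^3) 1 gallon = 0.0037854118 m^3, so 1.207 gallon = 1.207 * 0.0037854118 = 0.004568992 m^3. Result: 0.004568992 m^3 ≈ 0.004569 m^3 (4 s.f.). Final answer: 0.004569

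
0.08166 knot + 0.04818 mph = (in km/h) 0.2288. Check: 1 knot = 0.51444444 m/s, so 0.08166 knot = 0.08166 * 0.51444444 = 0.042009533 m/s. 1 mph = 0.44704 m/s, so 0.04818 mph = 0.04818 * 0.44704 = 0.021538387 m/s. Sum: 0.042009533 + 0.021538387 = 0.063547921 m/s. 1 km/h = 0.27777778 m/s, so 0.063547921 m/s = 0.063547921 / 0.27777778 = 0.22877251 km/h ≈ 0.2288 km/h (4 s.f.).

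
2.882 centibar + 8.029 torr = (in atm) 1 centibar = 1000 Pa, so 2.882 centibar = 2.882 * 1000 = 2882 Pa. 1 torr = 133.32237 Pa, so 8.029 torr = 8.029 * 133.32237 = 1070.4453 Pa. Sum: 2882 + 1070.4453 = 3952.4453 Pa. 1 atm = 101325 Pa, so 3952.4453 Pa = 3952.4453 / 101325 = 0.039007602 atm ≈ 0.03901 atm (4 s.f.). Final answer: 0.03901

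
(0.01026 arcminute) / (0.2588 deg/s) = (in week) 1.092e-09. Check: 1 arcminute = 0.00029088821 rad, so 0.01026 arcminute = 0.01026 * 0.00029088821 = 2.984513e-06 rad. 1 deg/s = 0.017453293 rad/s, so 0.2588 deg/s = 0.2588 * 0.017453293 = 0.0045169121 rad/s. Combine: 2.984513e-06 rad / 0.0045169121 rad/s = 0.00066074189 s. 1 week = 604800 s, so 0.00066074189 s = 0.00066074189 / 604800 = 1.0924965e-09 week ≈ 1.092e-09 week (4 s.f.).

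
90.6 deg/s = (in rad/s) 1 deg/s = 0.017453293 rad/s, so 90.6 deg/s = 90.6 * 0.017453293 = 1.5812683 rad/s. Result: 1.5812683 rad/s ≈ 1.581 rad/s (4 s.f.). Final answer: 1.581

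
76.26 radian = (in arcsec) 1.573e+07. Check: 76.26 radian = 76.26 rad. 1 arcsec = 4.8481368e-06 rad, so 76.26 rad = 76.26 / 4.8481368e-06 = 15729754 arcsec ≈ 1.573e+07 arcsec (4 s.f.).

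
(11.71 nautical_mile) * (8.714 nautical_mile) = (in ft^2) 1 nautical_mile = 1852 m, so 11.71 nautical_mile = 11.71 * 1852 = 21686.92 m. 1 nautical_mile = 1852 m, so 8.714 nautical_mile = 8.714 * 1852 = 16138.328 m. Combine: 21686.92 m * 16138.328 m = 3.4999063e+08 m^2. 1 ft^2 = 0.09290304 m^2, so 3.4999063e+08 m^2 = 3.4999063e+08 / 0.09290304 = 3.7672678e+09 ft^2 ≈ 3.767e+09 ft^2 (4 s.f.). Final answer: 3.767e+09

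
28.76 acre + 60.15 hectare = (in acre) 1 acre = 4046.8564 m^2, so 28.76 acre = 28.76 * 4046.8564 = 116387.59 m^2. 1 hectare = 10000 m^2, so 60.15 hectare = 60.15 * 10000 = 601500 m^2. Sum: 116387.59 + 601500 = 717887.59 m^2. 1 acre = 4046.8564 m^2, so 717887.59 m^2 = 717887.59 / 4046.8564 = 177.39389 acre ≈ 177.4 acre (4 s.f.). Final answer: 177.4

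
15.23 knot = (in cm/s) 783.5. Check: 1 knot = 0.51444444 m/s, so 15.23 knot = 15.23 * 0.51444444 = 7.8349889 m/s. 1 cm/s = 0.01 m/s, so 7.8349889 m/s = 7.8349889 / 0.01 = 783.49889 cm/s ≈ 783.5 cm/s (4 s.f.).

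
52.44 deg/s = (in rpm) 8.74. Check: 1 deg/s = 0.017453293 rad/s, so 52.44 deg/s = 52.44 * 0.017453293 = 0.91525066 rad/s. 1 rpm = 0.10471976 rad/s, so 0.91525066 rad/s = 0.91525066 / 0.10471976 = 8.74 rpm.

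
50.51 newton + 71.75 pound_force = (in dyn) 50.51 newton = 50.51 N. 1 pound_force = 4.4482216 N, so 71.75 pound_force = 71.75 * 4.4482216 = 319.1599 N. Sum: 50.51 + 319.1599 = 369.6699 N. 1 dyn = 1e-05 N, so 369.6699 N = 369.6699 / 1e-05 = 36966990 dyn ≈ 3.697e+07 dyn (4 s.f.). Final answer: 3.697e+07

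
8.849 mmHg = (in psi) 1 mmHg = 133.32237 Pa, so 8.849 mmHg = 8.849 * 133.32237 = 1179.7696 Pa. 1 psi = 6894.7573 Pa, so 1179.7696 Pa = 1179.7696 / 6894.7573 = 0.17111112 psi ≈ 0.1711 psi (4 s.f.). Final answer: 0.1711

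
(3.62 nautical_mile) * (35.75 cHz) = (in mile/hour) 1 nautical_mile = 1852 m, so 3.62 nautical_mile = 3.62 * 1852 = 6704.24 m. 1 cHz = 0.01 Hz, so 35.75 cHz = 35.75 * 0.01 = 0.3575 Hz. Combine: 6704.24 m * 0.3575 Hz = 2396.7658 m/s. 1 mile/hour = 0.44704 m/s, so 2396.7658 m/s = 2396.7658 / 0.44704 = 5361.4124 mile/hour ≈ 5361 mile/hour (4 s.f.). Final answer: 5361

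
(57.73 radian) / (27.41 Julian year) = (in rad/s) 57.73 radian = 57.73 rad. 1 Julian year = 31557600 s, so 27.41 Julian year = 27.41 * 31557600 = 8.6499382e+08 s. Combine: 57.73 rad / 8.6499382e+08 s = 6.6740362e-08 rad/s. Result: 6.6740362e-08 rad/s ≈ 6.674e-08 rad/s (4 s.f.). Final answer: 6.674e-08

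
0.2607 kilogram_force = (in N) 2.557. Check: 1 kilogram_force = 9.80665 N, so 0.2607 kilogram_force = 0.2607 * 9.80665 = 2.5565937 N. Result: 2.5565937 N ≈ 2.557 N (4 s.f.).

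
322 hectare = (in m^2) 3.22e+06. Check: 1 hectare = 10000 m^2, so 322 hectare = 322 * 10000 = 3220000 m^2. Result: 3220000 m^2 ≈ 3.22e+06 m^2 (4 s.f.).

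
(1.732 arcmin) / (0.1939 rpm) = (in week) 4.103e-08. Check: 1 arcmin = 0.00029088821 rad, so 1.732 arcmin = 1.732 * 0.00029088821 = 0.00050381838 rad. 1 rpm = 0.10471976 rad/s, so 0.1939 rpm = 0.1939 * 0.10471976 = 0.020305161 rad/s. Combine: 0.00050381838 rad / 0.020305161 rad/s = 0.024812332 s. 1 week = 604800 s, so 0.024812332 s = 0.024812332 / 604800 = 4.1025681e-08 week ≈ 4.103e-08 week (4 s.f.).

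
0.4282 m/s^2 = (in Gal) 1 Gal = 0.01 m/s^2, so 0.4282 m/s^2 = 0.4282 / 0.01 = 42.82 Gal. Final answer: 42.82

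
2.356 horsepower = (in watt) 1757. Check: 1 horsepower = 745.69987 W, so 2.356 horsepower = 2.356 * 745.69987 = 1756.8689 W. 1756.8689 W = 1756.8689 watt ≈ 1757 watt (4 s.f.).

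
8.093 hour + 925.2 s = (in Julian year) 0.0009525. Check: 1 hour = 3600 s, so 8.093 hour = 8.093 * 3600 = 29134.8 s. 925.2 s is already in s. Sum: 29134.8 + 925.2 = 30060 s. 1 Julian year = 31557600 s, so 30060 s = 30060 / 31557600 = 0.00095254392 Julian year ≈ 0.0009525 Julian year (4 s.f.).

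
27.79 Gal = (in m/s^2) 1 Gal = 0.01 m/s^2, so 27.79 Gal = 27.79 * 0.01 = 0.2779 m/s^2. Result: 0.2779 m/s^2. Final answer: 0.2779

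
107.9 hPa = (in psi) 1 hPa = 100 Pa, so 107.9 hPa = 107.9 * 100 = 10790 Pa. 1 psi = 6894.7573 Pa, so 10790 Pa = 10790 / 6894.7573 = 1.5649572 psi ≈ 1.565 psi (4 s.f.). Final answer: 1.565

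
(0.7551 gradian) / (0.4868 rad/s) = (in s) 1 gradian = 0.015707963 rad, so 0.7551 gradian = 0.7551 * 0.015707963 = 0.011861083 rad. 0.4868 rad/s is already in rad/s. Combine: 0.011861083 rad / 0.4868 rad/s = 0.024365413 s. Result: 0.024365413 s ≈ 0.02437 s (4 s.f.). Final answer: 0.02437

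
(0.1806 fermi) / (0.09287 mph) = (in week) 1 fermi = 1e-15 m, so 0.1806 fermi = 0.1806 * 1e-15 = 1.806e-16 m. 1 mph = 0.44704 m/s, so 0.09287 mph = 0.09287 * 0.44704 = 0.041516605 m/s. Combine: 1.806e-16 m / 0.041516605 m/s = 4.3500667e-15 s. 1 week = 604800 s, so 4.3500667e-15 s = 4.3500667e-15 / 604800 = 7.1925706e-21 week ≈ 7.193e-21 week (4 s.f.). Final answer: 7.193e-21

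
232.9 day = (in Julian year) 0.6376. Check: 1 day = 86400 s, so 232.9 day = 232.9 * 86400 = 20122560 s. 1 Julian year = 31557600 s, so 20122560 s = 20122560 / 31557600 = 0.63764545 Julian year ≈ 0.6376 Julian year (4 s.f.).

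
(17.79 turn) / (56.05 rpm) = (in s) 1 turn = 6.2831853 rad, so 17.79 turn = 17.79 * 6.2831853 = 111.77787 rad. 1 rpm = 0.10471976 rad/s, so 56.05 rpm = 56.05 * 0.10471976 = 5.8695423 rad/s. Combine: 111.77787 rad / 5.8695423 rad/s = 19.043711 s. Result: 19.043711 s ≈ 19.04 s (4 s.f.). Final answer: 19.04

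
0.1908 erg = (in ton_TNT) 4.56e-18. Check: 1 erg = 1e-07 J, so 0.1908 erg = 0.1908 * 1e-07 = 1.908e-08 J. 1 ton_TNT = 4.184e+09 J, so 1.908e-08 J = 1.908e-08 / 4.184e+09 = 4.5602294e-18 ton_TNT ≈ 4.56e-18 ton_TNT (4 s.f.).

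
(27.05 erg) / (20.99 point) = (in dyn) 36.53. Check: 1 erg = 1e-07 J, so 27.05 erg = 27.05 * 1e-07 = 2.705e-06 J. 1 point = 0.00035277778 m, so 20.99 point = 20.99 * 0.00035277778 = 0.0074048056 m. Combine: 2.705e-06 J / 0.0074048056 m = 0.00036530331 N. 1 dyn = 1e-05 N, so 0.00036530331 N = 0.00036530331 / 1e-05 = 36.530331 dyn ≈ 36.53 dyn (4 s.f.).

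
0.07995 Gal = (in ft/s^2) 0.002623. Check: 1 Gal = 0.01 m/s^2, so 0.07995 Gal = 0.07995 * 0.01 = 0.0007995 m/s^2. 1 ft/s^2 = 0.3048 m/s^2, so 0.0007995 m/s^2 = 0.0007995 / 0.3048 = 0.0026230315 ft/s^2 ≈ 0.002623 ft/s^2 (4 s.f.).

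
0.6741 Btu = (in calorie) 1 Btu = 1055.0559 J, so 0.6741 Btu = 0.6741 * 1055.0559 = 711.21315 J. 1 calorie = 4.184 J, so 711.21315 J = 711.21315 / 4.184 = 169.98402 calorie ≈ 170 calorie (4 s.f.). Final answer: 170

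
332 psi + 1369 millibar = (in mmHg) 1.82e+04. Check: 1 psi = 6894.7573 Pa, so 332 psi = 332 * 6894.7573 = 2289059.4 Pa. 1 millibar = 100 Pa, so 1369 millibar = 1369 * 100 = 136900 Pa. Sum: 2289059.4 + 136900 = 2425959.4 Pa. 1 mmHg = 133.32237 Pa, so 2425959.4 Pa = 2425959.4 / 133.32237 = 18196.192 mmHg ≈ 1.82e+04 mmHg (4 s.f.).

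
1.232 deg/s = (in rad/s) 0.0215. Check: 1 deg/s = 0.017453293 rad/s, so 1.232 deg/s = 1.232 * 0.017453293 = 0.021502456 rad/s. Result: 0.021502456 rad/s ≈ 0.0215 rad/s (4 s.f.).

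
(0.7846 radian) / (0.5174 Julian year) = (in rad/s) 0.7846 radian = 0.7846 rad. 1 Julian year = 31557600 s, so 0.5174 Julian year = 0.5174 * 31557600 = 16327902 s. Combine: 0.7846 rad / 16327902 s = 4.8052713e-08 rad/s. Result: 4.8052713e-08 rad/s ≈ 4.805e-08 rad/s (4 s.f.). Final answer: 4.805e-08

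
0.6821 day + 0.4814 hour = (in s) 6.067e+04. Check: 1 day = 86400 s, so 0.6821 day = 0.6821 * 86400 = 58933.44 s. 1 hour = 3600 s, so 0.4814 hour = 0.4814 * 3600 = 1733.04 s. Sum: 58933.44 + 1733.04 = 60666.48 s. Result: 60666.48 s ≈ 6.067e+04 s (4 s.f.).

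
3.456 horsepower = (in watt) 2577. Check: 1 horsepower = 745.69987 W, so 3.456 horsepower = 3.456 * 745.69987 = 2577.1388 W. 2577.1388 W = 2577.1388 watt ≈ 2577 watt (4 s.f.).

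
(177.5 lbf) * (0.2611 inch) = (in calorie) 1 lbf = 4.4482216 N, so 177.5 lbf = 177.5 * 4.4482216 = 789.55934 N. 1 inch = 0.0254 m, so 0.2611 inch = 0.2611 * 0.0254 = 0.00663194 m. Combine: 789.55934 N * 0.00663194 m = 5.2363101 J. 1 calorie = 4.184 J, so 5.2363101 J = 5.2363101 / 4.184 = 1.2515082 calorie ≈ 1.252 calorie (4 s.f.). Final answer: 1.252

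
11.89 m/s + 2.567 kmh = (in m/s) 12.6. Check: 11.89 m/s is already in m/s. 1 kmh = 0.27777778 m/s, so 2.567 kmh = 2.567 * 0.27777778 = 0.71305556 m/s. Sum: 11.89 + 0.71305556 = 12.603056 m/s. Result: 12.603056 m/s ≈ 12.6 m/s (4 s.f.).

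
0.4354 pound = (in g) 1 pound = 0.45359237 kg, so 0.4354 pound = 0.4354 * 0.45359237 = 0.19749412 kg. 1 g = 0.001 kg, so 0.19749412 kg = 0.19749412 / 0.001 = 197.49412 g ≈ 197.5 g (4 s.f.). Final answer: 197.5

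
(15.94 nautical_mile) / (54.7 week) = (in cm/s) 0.08923. Check: 1 nautical_mile = 1852 m, so 15.94 nautical_mile = 15.94 * 1852 = 29520.88 m. 1 week = 604800 s, so 54.7 week = 54.7 * 604800 = 33082560 s. Combine: 29520.88 m / 33082560 s = 0.00089233965 m/s. 1 cm/s = 0.01 m/s, so 0.00089233965 m/s = 0.00089233965 / 0.01 = 0.089233965 cm/s ≈ 0.08923 cm/s (4 s.f.).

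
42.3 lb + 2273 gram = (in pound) 47.31. Check: 1 lb = 0.45359237 kg, so 42.3 lb = 42.3 * 0.45359237 = 19.186957 kg. 1 gram = 0.001 kg, so 2273 gram = 2273 * 0.001 = 2.273 kg. Sum: 19.186957 + 2.273 = 21.459957 kg. 1 pound = 0.45359237 kg, so 21.459957 kg = 21.459957 / 0.45359237 = 47.311107 pound ≈ 47.31 pound (4 s.f.).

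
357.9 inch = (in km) 1 inch = 0.0254 m, so 357.9 inch = 357.9 * 0.0254 = 9.09066 m. 1 km = 1000 m, so 9.09066 m = 9.09066 / 1000 = 0.00909066 km ≈ 0.009091 km (4 s.f.). Final answer: 0.009091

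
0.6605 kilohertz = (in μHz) 1 kilohertz = 1000 Hz, so 0.6605 kilohertz = 0.6605 * 1000 = 660.5 Hz. 1 μHz = 1e-06 Hz, so 660.5 Hz = 660.5 / 1e-06 = 6.605e+08 μHz. Final answer: 6.605e+08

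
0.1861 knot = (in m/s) 1 knot = 0.51444444 m/s, so 0.1861 knot = 0.1861 * 0.51444444 = 0.095738111 m/s. Result: 0.095738111 m/s ≈ 0.09574 m/s (4 s.f.). Final answer: 0.09574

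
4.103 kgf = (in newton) 1 kgf = 9.80665 N, so 4.103 kgf = 4.103 * 9.80665 = 40.236685 N. 40.236685 N = 40.236685 newton ≈ 40.24 newton (4 s.f.). Final answer: 40.24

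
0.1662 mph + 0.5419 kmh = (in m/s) 0.2248. Check: 1 mph = 0.44704 m/s, so 0.1662 mph = 0.1662 * 0.44704 = 0.074298048 m/s. 1 kmh = 0.27777778 m/s, so 0.5419 kmh = 0.5419 * 0.27777778 = 0.15052778 m/s. Sum: 0.074298048 + 0.15052778 = 0.22482583 m/s. Result: 0.22482583 m/s ≈ 0.2248 m/s (4 s.f.).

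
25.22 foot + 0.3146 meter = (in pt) 1 foot = 0.3048 m, so 25.22 foot = 25.22 * 0.3048 = 7.687056 m. 0.3146 meter = 0.3146 m. Sum: 7.687056 + 0.3146 = 8.001656 m. 1 pt = 0.00035277778 m, so 8.001656 m = 8.001656 / 0.00035277778 = 22681.86 pt ≈ 2.268e+04 pt (4 s.f.). Final answer: 2.268e+04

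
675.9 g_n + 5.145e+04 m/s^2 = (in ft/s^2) 1.905e+05. Check: 1 g_n = 9.80665 m/s^2, so 675.9 g_n = 675.9 * 9.80665 = 6628.3147 m/s^2. 5.145e+04 m/s^2 is already in m/s^2. Sum: 6628.3147 + 51450 = 58078.315 m/s^2. 1 ft/s^2 = 0.3048 m/s^2, so 58078.315 m/s^2 = 58078.315 / 0.3048 = 190545.65 ft/s^2 ≈ 1.905e+05 ft/s^2 (4 s.f.).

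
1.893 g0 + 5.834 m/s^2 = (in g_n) 1 g0 = 9.80665 m/s^2, so 1.893 g0 = 1.893 * 9.80665 = 18.563988 m/s^2. 5.834 m/s^2 is already in m/s^2. Sum: 18.563988 + 5.834 = 24.397988 m/s^2. 1 g_n = 9.80665 m/s^2, so 24.397988 m/s^2 = 24.397988 / 9.80665 = 2.4879024 g_n ≈ 2.488 g_n (4 s.f.). Final answer: 2.488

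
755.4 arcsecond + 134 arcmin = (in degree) 1 arcsecond = 4.8481368e-06 rad, so 755.4 arcsecond = 755.4 * 4.8481368e-06 = 0.0036622825 rad. 1 arcmin = 0.00029088821 rad, so 134 arcmin = 134 * 0.00029088821 = 0.03897902 rad. Sum: 0.0036622825 + 0.03897902 = 0.042641303 rad. 1 degree = 0.017453293 rad, so 0.042641303 rad = 0.042641303 / 0.017453293 = 2.4431667 degree ≈ 2.443 degree (4 s.f.). Final answer: 2.443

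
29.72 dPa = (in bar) 2.972e-05. Check: 1 dPa = 0.1 Pa, so 29.72 dPa = 29.72 * 0.1 = 2.972 Pa. 1 bar = 100000 Pa, so 2.972 Pa = 2.972 / 100000 = 2.972e-05 bar.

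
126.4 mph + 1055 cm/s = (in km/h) 241.4. Check: 1 mph = 0.44704 m/s, so 126.4 mph = 126.4 * 0.44704 = 56.505856 m/s. 1 cm/s = 0.01 m/s, so 1055 cm/s = 1055 * 0.01 = 10.55 m/s. Sum: 56.505856 + 10.55 = 67.055856 m/s. 1 km/h = 0.27777778 m/s, so 67.055856 m/s = 67.055856 / 0.27777778 = 241.40108 km/h ≈ 241.4 km/h (4 s.f.).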